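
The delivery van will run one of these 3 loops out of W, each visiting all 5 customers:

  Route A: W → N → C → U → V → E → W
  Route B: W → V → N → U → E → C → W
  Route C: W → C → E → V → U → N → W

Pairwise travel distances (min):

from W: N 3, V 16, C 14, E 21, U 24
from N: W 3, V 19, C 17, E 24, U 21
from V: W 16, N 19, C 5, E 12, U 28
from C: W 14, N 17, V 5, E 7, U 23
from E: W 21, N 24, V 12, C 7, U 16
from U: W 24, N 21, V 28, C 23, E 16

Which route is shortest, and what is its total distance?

85 min — Route C is the shortest.

Route A: 3 + 17 + 23 + 28 + 12 + 21 = 104
Route B: 16 + 19 + 21 + 16 + 7 + 14 = 93
Route C: 14 + 7 + 12 + 28 + 21 + 3 = 85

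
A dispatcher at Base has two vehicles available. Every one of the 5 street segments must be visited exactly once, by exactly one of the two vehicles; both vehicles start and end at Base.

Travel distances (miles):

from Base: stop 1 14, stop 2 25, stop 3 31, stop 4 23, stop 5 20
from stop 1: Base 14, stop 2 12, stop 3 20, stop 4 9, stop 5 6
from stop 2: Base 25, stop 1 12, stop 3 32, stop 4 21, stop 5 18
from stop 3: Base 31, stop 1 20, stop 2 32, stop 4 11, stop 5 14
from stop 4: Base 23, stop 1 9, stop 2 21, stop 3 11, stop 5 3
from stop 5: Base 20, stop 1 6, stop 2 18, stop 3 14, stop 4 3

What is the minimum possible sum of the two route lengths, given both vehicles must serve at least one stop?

Try each way of splitting the stops between the two vehicles (each non-empty) and, for each split, find the best tour for each vehicle:
  {stop 1} + {stop 2, stop 3, stop 4, stop 5}: 28 + 88 = 116
  {stop 2} + {stop 1, stop 3, stop 4, stop 5}: 50 + 65 = 115
  {stop 1, stop 2} + {stop 3, stop 4, stop 5}: 51 + 65 = 116
  {stop 3} + {stop 1, stop 2, stop 4, stop 5}: 62 + 69 = 131
  {stop 1, stop 3} + {stop 2, stop 4, stop 5}: 65 + 69 = 134
  {stop 2, stop 3} + {stop 1, stop 4, stop 5}: 88 + 46 = 134
  … (15 splits in total)
Best: vehicle 1 Base → stop 2 → Base = 50; vehicle 2 Base → stop 1 → stop 5 → stop 4 → stop 3 → Base = 65; combined 115.

115 miles — the smallest possible combined total.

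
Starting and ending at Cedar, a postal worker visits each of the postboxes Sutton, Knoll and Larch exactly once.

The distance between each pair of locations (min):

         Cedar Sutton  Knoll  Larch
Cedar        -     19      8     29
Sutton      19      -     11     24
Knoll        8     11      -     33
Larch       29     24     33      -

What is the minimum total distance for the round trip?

Minimum total distance: 72 min.

With 3 stops there are 3!/2 = 3 distinct round trips (a route and its reverse cost the same).
Cedar → Sutton → Knoll → Larch → Cedar: 19+11+33+29 = 92
Cedar → Sutton → Larch → Knoll → Cedar: 19+24+33+8 = 84
Cedar → Knoll → Sutton → Larch → Cedar: 8+11+24+29 = 72
The minimum is 72.
One optimal route: Cedar → Knoll → Sutton → Larch → Cedar (or its reverse).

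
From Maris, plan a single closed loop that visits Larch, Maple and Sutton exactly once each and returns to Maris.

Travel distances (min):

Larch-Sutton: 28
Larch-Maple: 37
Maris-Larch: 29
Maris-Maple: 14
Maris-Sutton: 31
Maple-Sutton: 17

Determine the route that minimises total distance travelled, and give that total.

There are 3 distinct closed tours to check (reversals are equivalent).
Maris-Larch-Maple-Sutton-Maris: 29+37+17+31 = 114
Maris-Larch-Sutton-Maple-Maris: 29+28+17+14 = 88
Maris-Maple-Larch-Sutton-Maris: 14+37+28+31 = 110
The minimum is 88.
One optimal route: Maris → Larch → Sutton → Maple → Maris (or its reverse).

Shortest round trip = 88 min.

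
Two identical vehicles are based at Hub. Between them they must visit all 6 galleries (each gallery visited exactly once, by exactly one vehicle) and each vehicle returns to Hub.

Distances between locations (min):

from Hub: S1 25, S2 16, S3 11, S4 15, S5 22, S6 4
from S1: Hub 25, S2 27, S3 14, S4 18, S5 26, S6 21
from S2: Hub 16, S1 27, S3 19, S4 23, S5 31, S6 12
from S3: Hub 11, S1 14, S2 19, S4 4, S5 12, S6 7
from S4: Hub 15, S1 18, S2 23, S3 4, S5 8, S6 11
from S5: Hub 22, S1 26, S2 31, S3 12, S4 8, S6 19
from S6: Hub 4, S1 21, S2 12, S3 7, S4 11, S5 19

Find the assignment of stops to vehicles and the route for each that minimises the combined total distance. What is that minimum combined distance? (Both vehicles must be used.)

Try each way of splitting the stops between the two vehicles (each non-empty) and, for each split, find the best tour for each vehicle:
  {S1} + {S2, S3, S4, S5, S6}: 50 + 69 = 119
  {S2} + {S1, S3, S4, S5, S6}: 32 + 73 = 105
  {S1, S2} + {S3, S4, S5, S6}: 68 + 45 = 113
  {S3} + {S1, S2, S4, S5, S6}: 22 + 91 = 113
  {S1, S3} + {S2, S4, S5, S6}: 50 + 69 = 119
  {S2, S3} + {S1, S4, S5, S6}: 46 + 73 = 119
  … (31 splits in total)
  {S1, S2, S3, S4, S5} + {S6}: 91 + 8 = 99  ← best
Best: vehicle 1 Hub → S2 → S1 → S3 → S4 → S5 → Hub = 91; vehicle 2 Hub → S6 → Hub = 8; combined 99.

Minimum combined distance: 99 min.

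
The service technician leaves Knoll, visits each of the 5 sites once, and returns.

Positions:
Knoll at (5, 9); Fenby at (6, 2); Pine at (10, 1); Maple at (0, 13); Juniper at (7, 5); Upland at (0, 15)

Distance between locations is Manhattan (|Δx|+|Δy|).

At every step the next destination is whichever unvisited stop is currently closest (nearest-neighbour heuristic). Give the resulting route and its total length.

At Knoll the remaining stops are Juniper 6, Fenby 8, Maple 9, Upland 11, Pine 13; go to Juniper.
At Juniper the remaining stops are Fenby 4, Pine 7, Maple 15, Upland 17; go to Fenby.
At Fenby the remaining stops are Pine 5, Maple 17, Upland 19; go to Pine.
At Pine the remaining stops are Maple 22, Upland 24; go to Maple.
At Maple the remaining stops are Upland 2; go to Upland.
Return Upland→Knoll: 11.
Total = 6 + 4 + 5 + 22 + 2 + 11 = 50.

50 along Knoll → Juniper → Fenby → Pine → Maple → Upland → Knoll.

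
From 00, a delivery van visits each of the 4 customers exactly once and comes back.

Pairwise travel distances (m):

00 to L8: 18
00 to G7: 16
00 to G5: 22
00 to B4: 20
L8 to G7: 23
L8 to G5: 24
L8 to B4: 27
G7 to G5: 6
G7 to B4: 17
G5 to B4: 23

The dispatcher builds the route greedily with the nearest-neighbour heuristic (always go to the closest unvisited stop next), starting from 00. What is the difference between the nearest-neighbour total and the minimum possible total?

Excess over optimum: 5 m.

00: G7=16, L8=18, B4=20, G5=22 ⇒ G7
G7: G5=6, B4=17, L8=23 ⇒ G5
G5: B4=23, L8=24 ⇒ B4
B4: L8=27 ⇒ L8
NN route 00 → G7 → G5 → B4 → L8 → 00 costs 90.
Optimal: 00 → L8 → G5 → G7 → B4 → 00 costs 85 (by enumerating all 12 distinct tours).
Excess = 90 − 85 = 5.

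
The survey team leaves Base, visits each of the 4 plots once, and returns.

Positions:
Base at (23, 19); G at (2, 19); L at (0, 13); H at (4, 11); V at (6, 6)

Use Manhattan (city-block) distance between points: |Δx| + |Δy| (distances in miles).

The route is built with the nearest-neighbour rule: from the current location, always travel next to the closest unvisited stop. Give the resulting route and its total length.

From Base: distances to unvisited — G=21, H=27, L=29, V=30. Nearest is G (21).
From G: distances to unvisited — L=8, H=10, V=17. Nearest is L (8).
From L: distances to unvisited — H=6, V=13. Nearest is H (6).
From H: distances to unvisited — V=7. Nearest is V (7).
Return V→Base: 30.
Total = 21 + 8 + 6 + 7 + 30 = 72.

Nearest-neighbour total = 72 miles; route Base → G → L → H → V → Base.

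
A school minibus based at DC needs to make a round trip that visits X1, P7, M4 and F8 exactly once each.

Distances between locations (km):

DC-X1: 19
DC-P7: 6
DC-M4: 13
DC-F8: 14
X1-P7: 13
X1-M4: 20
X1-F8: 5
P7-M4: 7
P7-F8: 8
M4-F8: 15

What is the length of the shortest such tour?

Shortest round trip = 52 km.

There are 12 distinct closed tours to check (reversals are equivalent).
DC → X1 → P7 → M4 → F8 → DC: 19+13+7+15+14 = 68
DC → X1 → P7 → F8 → M4 → DC: 19+13+8+15+13 = 68
DC → X1 → M4 → P7 → F8 → DC: 19+20+7+8+14 = 68
DC → X1 → M4 → F8 → P7 → DC: 19+20+15+8+6 = 68
DC → X1 → F8 → P7 → M4 → DC: 19+5+8+7+13 = 52
DC → X1 → F8 → M4 → P7 → DC: 19+5+15+7+6 = 52
DC → P7 → X1 → M4 → F8 → DC: 6+13+20+15+14 = 68
DC → P7 → X1 → F8 → M4 → DC: 6+13+5+15+13 = 52
DC → P7 → M4 → X1 → F8 → DC: 6+7+20+5+14 = 52
DC → P7 → F8 → X1 → M4 → DC: 6+8+5+20+13 = 52
DC → M4 → X1 → P7 → F8 → DC: 13+20+13+8+14 = 68
DC → M4 → P7 → X1 → F8 → DC: 13+7+13+5+14 = 52
The minimum is 52.
One optimal route: DC → X1 → F8 → P7 → M4 → DC (or its reverse).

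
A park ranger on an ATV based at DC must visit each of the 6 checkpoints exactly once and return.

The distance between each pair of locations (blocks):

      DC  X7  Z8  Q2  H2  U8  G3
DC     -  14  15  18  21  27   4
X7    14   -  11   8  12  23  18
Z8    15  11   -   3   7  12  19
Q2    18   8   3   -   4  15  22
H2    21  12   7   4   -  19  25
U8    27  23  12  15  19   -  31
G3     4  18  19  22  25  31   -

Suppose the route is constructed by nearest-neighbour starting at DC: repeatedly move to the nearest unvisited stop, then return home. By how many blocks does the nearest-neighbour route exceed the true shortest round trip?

Excess over optimum: 6 blocks.

DC: G3=4, X7=14, Z8=15, Q2=18, H2=21, U8=27 ⇒ G3
G3: X7=18, Z8=19, Q2=22, H2=25, U8=31 ⇒ X7
X7: Q2=8, Z8=11, H2=12, U8=23 ⇒ Q2
Q2: Z8=3, H2=4, U8=15 ⇒ Z8
Z8: H2=7, U8=12 ⇒ H2
H2: U8=19 ⇒ U8
NN route DC → G3 → X7 → Q2 → Z8 → H2 → U8 → DC costs 86.
Optimal: DC → X7 → Q2 → H2 → Z8 → U8 → G3 → DC costs 80 (by enumerating all 360 distinct tours).
Excess = 86 − 80 = 6.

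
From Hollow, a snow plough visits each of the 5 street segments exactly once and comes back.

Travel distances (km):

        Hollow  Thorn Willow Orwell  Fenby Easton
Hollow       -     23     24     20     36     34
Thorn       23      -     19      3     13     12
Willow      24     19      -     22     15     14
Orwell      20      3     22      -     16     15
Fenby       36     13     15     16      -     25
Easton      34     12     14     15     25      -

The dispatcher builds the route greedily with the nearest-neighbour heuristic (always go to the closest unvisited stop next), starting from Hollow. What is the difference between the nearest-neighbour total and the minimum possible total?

Excess over optimum: 1 km.

Hollow: Orwell=20, Thorn=23, Willow=24, Easton=34, Fenby=36 ⇒ Orwell
Orwell: Thorn=3, Easton=15, Fenby=16, Willow=22 ⇒ Thorn
Thorn: Easton=12, Fenby=13, Willow=19 ⇒ Easton
Easton: Willow=14, Fenby=25 ⇒ Willow
Willow: Fenby=15 ⇒ Fenby
NN route Hollow → Orwell → Thorn → Easton → Willow → Fenby → Hollow costs 100.
Optimal: Hollow → Willow → Fenby → Thorn → Easton → Orwell → Hollow costs 99 (by enumerating all 60 distinct tours).
Excess = 100 − 99 = 1.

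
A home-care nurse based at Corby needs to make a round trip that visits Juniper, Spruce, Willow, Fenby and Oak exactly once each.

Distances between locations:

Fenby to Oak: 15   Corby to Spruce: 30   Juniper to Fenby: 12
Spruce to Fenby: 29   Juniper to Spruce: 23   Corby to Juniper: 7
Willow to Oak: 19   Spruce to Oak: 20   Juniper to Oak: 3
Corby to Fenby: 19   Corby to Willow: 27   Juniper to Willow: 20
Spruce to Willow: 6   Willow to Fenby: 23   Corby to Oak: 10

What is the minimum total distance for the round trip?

Shortest round trip = 78.

With 5 stops there are 5!/2 = 60 distinct round trips (a route and its reverse cost the same).
Corby-Juniper-Spruce-Willow-Fenby-Oak-Corby: 7+23+6+23+15+10 = 84
Corby-Juniper-Spruce-Willow-Oak-Fenby-Corby: 7+23+6+19+15+19 = 89
Corby-Juniper-Spruce-Fenby-Willow-Oak-Corby: 7+23+29+23+19+10 = 111
Corby-Juniper-Spruce-Fenby-Oak-Willow-Corby: 7+23+29+15+19+27 = 120
Corby-Juniper-Spruce-Oak-Willow-Fenby-Corby: 7+23+20+19+23+19 = 111
Corby-Juniper-Spruce-Oak-Fenby-Willow-Corby: 7+23+20+15+23+27 = 115
Corby-Juniper-Willow-Spruce-Fenby-Oak-Corby: 7+20+6+29+15+10 = 87
Corby-Juniper-Willow-Spruce-Oak-Fenby-Corby: 7+20+6+20+15+19 = 87
Corby-Juniper-Willow-Fenby-Spruce-Oak-Corby: 7+20+23+29+20+10 = 109
Corby-Juniper-Willow-Fenby-Oak-Spruce-Corby: 7+20+23+15+20+30 = 115
Corby-Juniper-Willow-Oak-Spruce-Fenby-Corby: 7+20+19+20+29+19 = 114
Corby-Juniper-Willow-Oak-Fenby-Spruce-Corby: 7+20+19+15+29+30 = 120
Corby-Juniper-Fenby-Spruce-Willow-Oak-Corby: 7+12+29+6+19+10 = 83
Corby-Juniper-Fenby-Spruce-Oak-Willow-Corby: 7+12+29+20+19+27 = 114
… (46 more)
Corby-Juniper-Fenby-Willow-Spruce-Oak-Corby: 7+12+23+6+20+10 = 78  ← best
The minimum is 78.
One optimal route: Corby → Juniper → Fenby → Willow → Spruce → Oak → Corby (or its reverse).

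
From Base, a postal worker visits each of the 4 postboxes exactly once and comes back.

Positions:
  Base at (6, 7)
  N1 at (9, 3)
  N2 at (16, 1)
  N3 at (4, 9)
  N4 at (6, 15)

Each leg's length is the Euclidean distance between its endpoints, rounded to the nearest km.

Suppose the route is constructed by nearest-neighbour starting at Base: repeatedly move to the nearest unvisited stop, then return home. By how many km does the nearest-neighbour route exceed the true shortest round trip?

The nearest-neighbour route is 2 km longer than optimal.

Base: N3=3, N1=5, N4=8, N2=12 ⇒ N3
N3: N4=6, N1=8, N2=14 ⇒ N4
N4: N1=12, N2=17 ⇒ N1
N1: N2=7 ⇒ N2
NN route Base → N3 → N4 → N1 → N2 → Base costs 40.
Optimal: Base → N1 → N2 → N4 → N3 → Base costs 38 (by enumerating all 12 distinct tours).
Excess = 40 − 38 = 2.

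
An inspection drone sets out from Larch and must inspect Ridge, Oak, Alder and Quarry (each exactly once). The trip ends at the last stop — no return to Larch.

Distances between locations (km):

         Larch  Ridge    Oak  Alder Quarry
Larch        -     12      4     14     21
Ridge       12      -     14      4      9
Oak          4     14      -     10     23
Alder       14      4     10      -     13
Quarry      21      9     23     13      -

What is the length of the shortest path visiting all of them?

Minimum one-way distance = 27 km.

There are 4! = 24 possible orderings.
Larch → Ridge → Oak → Alder → Quarry: 12+14+10+13 = 49
Larch → Ridge → Oak → Quarry → Alder: 12+14+23+13 = 62
Larch → Ridge → Alder → Oak → Quarry: 12+4+10+23 = 49
Larch → Ridge → Alder → Quarry → Oak: 12+4+13+23 = 52
Larch → Ridge → Quarry → Oak → Alder: 12+9+23+10 = 54
Larch → Ridge → Quarry → Alder → Oak: 12+9+13+10 = 44
Larch → Oak → Ridge → Alder → Quarry: 4+14+4+13 = 35
Larch → Oak → Ridge → Quarry → Alder: 4+14+9+13 = 40
Larch → Oak → Alder → Ridge → Quarry: 4+10+4+9 = 27
Larch → Oak → Alder → Quarry → Ridge: 4+10+13+9 = 36
Larch → Oak → Quarry → Ridge → Alder: 4+23+9+4 = 40
Larch → Oak → Quarry → Alder → Ridge: 4+23+13+4 = 44
Larch → Alder → Ridge → Oak → Quarry: 14+4+14+23 = 55
Larch → Alder → Ridge → Quarry → Oak: 14+4+9+23 = 50
… (10 more)
The minimum is 27.
One shortest path: Larch → Oak → Alder → Ridge → Quarry.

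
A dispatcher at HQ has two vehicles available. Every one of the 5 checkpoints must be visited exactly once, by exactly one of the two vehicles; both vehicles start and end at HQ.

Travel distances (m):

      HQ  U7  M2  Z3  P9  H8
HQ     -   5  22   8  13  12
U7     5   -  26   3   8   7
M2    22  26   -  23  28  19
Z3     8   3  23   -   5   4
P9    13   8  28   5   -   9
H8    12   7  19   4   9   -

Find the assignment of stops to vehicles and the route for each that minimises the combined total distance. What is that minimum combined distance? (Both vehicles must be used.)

Minimum combined distance: 73 m.

There are 2^4 − 1 = 15 ways to divide the 5 stops into two non-empty groups. For each, the best each vehicle can do is its own shortest tour through its group:
  {U7} + {M2, Z3, P9, H8}: 10 + 63 = 73
  {M2} + {U7, Z3, P9, H8}: 44 + 34 = 78
  {U7, M2} + {Z3, P9, H8}: 53 + 34 = 87
  {Z3} + {U7, M2, P9, H8}: 16 + 63 = 79
  {U7, Z3} + {M2, P9, H8}: 16 + 63 = 79
  {M2, Z3} + {U7, P9, H8}: 53 + 34 = 87
  … (15 splits in total)
Best: vehicle 1 HQ → U7 → HQ = 10; vehicle 2 HQ → M2 → H8 → Z3 → P9 → HQ = 63; combined 73.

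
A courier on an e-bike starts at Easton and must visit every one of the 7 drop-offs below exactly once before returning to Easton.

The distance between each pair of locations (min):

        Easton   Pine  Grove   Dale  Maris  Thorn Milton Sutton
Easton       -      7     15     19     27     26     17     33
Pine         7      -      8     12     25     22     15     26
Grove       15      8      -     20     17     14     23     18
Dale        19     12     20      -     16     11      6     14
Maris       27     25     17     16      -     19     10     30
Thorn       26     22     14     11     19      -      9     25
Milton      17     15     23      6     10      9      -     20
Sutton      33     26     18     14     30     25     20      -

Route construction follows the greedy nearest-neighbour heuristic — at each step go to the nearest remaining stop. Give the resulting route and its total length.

Total distance 115 min via the nearest-neighbour route Easton → Pine → Grove → Thorn → Milton → Dale → Sutton → Maris → Easton.

Easton → [Pine:7 / Grove:15 / Milton:17 / Dale:19 / Thorn:26 / Maris:27 / Sutton:33] → Pine (7)
Pine → [Grove:8 / Dale:12 / Milton:15 / Thorn:22 / Maris:25 / Sutton:26] → Grove (8)
Grove → [Thorn:14 / Maris:17 / Sutton:18 / Dale:20 / Milton:23] → Thorn (14)
Thorn → [Milton:9 / Dale:11 / Maris:19 / Sutton:25] → Milton (9)
Milton → [Dale:6 / Maris:10 / Sutton:20] → Dale (6)
Dale → [Sutton:14 / Maris:16] → Sutton (14)
Sutton → [Maris:30] → Maris (30)
Return Maris→Easton: 27.
Total = 7 + 8 + 14 + 9 + 6 + 14 + 30 + 27 = 115.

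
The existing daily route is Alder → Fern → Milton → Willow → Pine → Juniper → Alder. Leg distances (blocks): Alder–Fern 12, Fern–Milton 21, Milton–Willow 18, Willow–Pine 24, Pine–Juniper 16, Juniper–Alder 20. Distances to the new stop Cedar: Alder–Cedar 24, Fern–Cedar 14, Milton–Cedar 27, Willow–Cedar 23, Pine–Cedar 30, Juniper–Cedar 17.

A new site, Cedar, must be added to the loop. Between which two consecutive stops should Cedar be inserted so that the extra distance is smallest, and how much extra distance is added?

+20 blocks — insert Cedar between Fern and Milton.

Insertion cost between consecutive stops i–j is d(i,Cedar) + d(Cedar,j) − d(i,j):
  between Alder and Fern: 24 + 14 − 12 = 26
  between Fern and Milton: 14 + 27 − 21 = 20
  between Milton and Willow: 27 + 23 − 18 = 32
  between Willow and Pine: 23 + 30 − 24 = 29
  between Pine and Juniper: 30 + 17 − 16 = 31
  between Juniper and Alder: 17 + 24 − 20 = 21
Cheapest insertion is between Fern and Milton, adding 20.
New total = 111 + 20 = 131.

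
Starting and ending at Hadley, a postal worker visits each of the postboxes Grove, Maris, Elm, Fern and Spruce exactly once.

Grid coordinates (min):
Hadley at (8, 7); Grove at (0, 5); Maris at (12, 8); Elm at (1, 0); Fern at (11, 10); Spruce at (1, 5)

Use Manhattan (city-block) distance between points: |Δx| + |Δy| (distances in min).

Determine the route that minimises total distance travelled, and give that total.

44 min — the shortest possible round trip.

Hadley-Grove-Maris-Elm-Fern-Spruce-Hadley: 10+15+19+20+15+9 = 88
Hadley-Grove-Maris-Elm-Spruce-Fern-Hadley: 10+15+19+5+15+6 = 70
Hadley-Grove-Maris-Fern-Elm-Spruce-Hadley: 10+15+3+20+5+9 = 62
Hadley-Grove-Maris-Fern-Spruce-Elm-Hadley: 10+15+3+15+5+14 = 62
Hadley-Grove-Maris-Spruce-Elm-Fern-Hadley: 10+15+14+5+20+6 = 70
Hadley-Grove-Maris-Spruce-Fern-Elm-Hadley: 10+15+14+15+20+14 = 88
Hadley-Grove-Elm-Maris-Fern-Spruce-Hadley: 10+6+19+3+15+9 = 62
Hadley-Grove-Elm-Maris-Spruce-Fern-Hadley: 10+6+19+14+15+6 = 70
Hadley-Grove-Elm-Fern-Maris-Spruce-Hadley: 10+6+20+3+14+9 = 62
Hadley-Grove-Elm-Fern-Spruce-Maris-Hadley: 10+6+20+15+14+5 = 70
Hadley-Grove-Elm-Spruce-Maris-Fern-Hadley: 10+6+5+14+3+6 = 44
Hadley-Grove-Elm-Spruce-Fern-Maris-Hadley: 10+6+5+15+3+5 = 44
Hadley-Grove-Fern-Maris-Elm-Spruce-Hadley: 10+16+3+19+5+9 = 62
Hadley-Grove-Fern-Maris-Spruce-Elm-Hadley: 10+16+3+14+5+14 = 62
… (46 more)
The minimum is 44.
One optimal route: Hadley → Grove → Elm → Spruce → Maris → Fern → Hadley (or its reverse).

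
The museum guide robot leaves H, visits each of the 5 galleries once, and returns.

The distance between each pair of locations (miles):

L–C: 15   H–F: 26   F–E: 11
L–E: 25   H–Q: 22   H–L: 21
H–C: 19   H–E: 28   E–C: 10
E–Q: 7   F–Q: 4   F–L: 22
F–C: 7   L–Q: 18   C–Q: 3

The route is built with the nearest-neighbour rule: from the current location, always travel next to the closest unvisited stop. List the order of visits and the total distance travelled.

83 miles along H → C → Q → F → E → L → H.

At H the remaining stops are C 19, L 21, Q 22, F 26, E 28; go to C.
At C the remaining stops are Q 3, F 7, E 10, L 15; go to Q.
At Q the remaining stops are F 4, E 7, L 18; go to F.
At F the remaining stops are E 11, L 22; go to E.
At E the remaining stops are L 25; go to L.
Return L→H: 21.
Total = 19 + 3 + 4 + 11 + 25 + 21 = 83.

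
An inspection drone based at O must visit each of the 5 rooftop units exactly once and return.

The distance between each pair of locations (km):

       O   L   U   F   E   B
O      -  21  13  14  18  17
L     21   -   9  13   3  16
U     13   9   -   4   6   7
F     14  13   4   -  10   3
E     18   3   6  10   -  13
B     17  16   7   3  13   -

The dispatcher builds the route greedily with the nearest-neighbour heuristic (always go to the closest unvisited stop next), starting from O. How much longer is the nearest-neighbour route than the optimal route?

The nearest-neighbour route is 3 km longer than optimal.

From O: U=13, F=14, B=17, E=18, L=21 → choose U (13).
From U: F=4, E=6, B=7, L=9 → choose F (4).
From F: B=3, E=10, L=13 → choose B (3).
From B: E=13, L=16 → choose E (13).
From E: L=3 → choose L (3).
NN route O → U → F → B → E → L → O costs 57.
Optimal: O → L → E → U → F → B → O costs 54 (by enumerating all 60 distinct tours).
Excess = 57 − 54 = 3.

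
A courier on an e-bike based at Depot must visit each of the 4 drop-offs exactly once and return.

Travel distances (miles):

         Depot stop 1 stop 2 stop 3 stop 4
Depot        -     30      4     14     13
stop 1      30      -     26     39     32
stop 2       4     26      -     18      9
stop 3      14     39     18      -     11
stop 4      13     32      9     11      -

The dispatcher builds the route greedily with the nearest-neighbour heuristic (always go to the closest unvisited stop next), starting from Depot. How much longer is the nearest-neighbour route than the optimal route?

Depot: stop 2=4, stop 4=13, stop 3=14, stop 1=30 ⇒ stop 2
stop 2: stop 4=9, stop 3=18, stop 1=26 ⇒ stop 4
stop 4: stop 3=11, stop 1=32 ⇒ stop 3
stop 3: stop 1=39 ⇒ stop 1
NN route Depot → stop 2 → stop 4 → stop 3 → stop 1 → Depot costs 93.
Optimal: Depot → stop 2 → stop 1 → stop 4 → stop 3 → Depot costs 87 (by enumerating all 12 distinct tours).
Excess = 93 − 87 = 6.

Excess over optimum: 6 miles.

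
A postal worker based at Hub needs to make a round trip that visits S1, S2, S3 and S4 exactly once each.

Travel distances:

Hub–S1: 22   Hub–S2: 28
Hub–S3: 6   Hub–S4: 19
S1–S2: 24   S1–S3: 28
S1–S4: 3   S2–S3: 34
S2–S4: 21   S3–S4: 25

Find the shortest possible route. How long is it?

With 4 stops there are 4!/2 = 12 distinct round trips (a route and its reverse cost the same).
Hub→S1→S2→S3→S4→Hub: 22+24+34+25+19 = 124
Hub→S1→S2→S4→S3→Hub: 22+24+21+25+6 = 98
Hub→S1→S3→S2→S4→Hub: 22+28+34+21+19 = 124
Hub→S1→S3→S4→S2→Hub: 22+28+25+21+28 = 124
Hub→S1→S4→S2→S3→Hub: 22+3+21+34+6 = 86
Hub→S1→S4→S3→S2→Hub: 22+3+25+34+28 = 112
Hub→S2→S1→S3→S4→Hub: 28+24+28+25+19 = 124
Hub→S2→S1→S4→S3→Hub: 28+24+3+25+6 = 86
Hub→S2→S3→S1→S4→Hub: 28+34+28+3+19 = 112
Hub→S2→S4→S1→S3→Hub: 28+21+3+28+6 = 86
Hub→S3→S1→S2→S4→Hub: 6+28+24+21+19 = 98
Hub→S3→S2→S1→S4→Hub: 6+34+24+3+19 = 86
The minimum is 86.
One optimal route: Hub → S1 → S4 → S2 → S3 → Hub (or its reverse).

Minimum total distance: 86.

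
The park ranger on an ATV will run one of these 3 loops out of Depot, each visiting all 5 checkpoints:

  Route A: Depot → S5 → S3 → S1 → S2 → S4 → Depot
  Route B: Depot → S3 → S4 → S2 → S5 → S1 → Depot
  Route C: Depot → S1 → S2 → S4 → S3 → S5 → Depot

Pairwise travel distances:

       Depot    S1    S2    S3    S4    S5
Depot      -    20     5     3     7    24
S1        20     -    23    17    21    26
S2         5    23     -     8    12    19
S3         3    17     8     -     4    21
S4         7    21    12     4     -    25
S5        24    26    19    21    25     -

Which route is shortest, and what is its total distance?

84 — Route B is the shortest.

Route A: 24 + 21 + 17 + 23 + 12 + 7 = 104
Route B: 3 + 4 + 12 + 19 + 26 + 20 = 84
Route C: 20 + 23 + 12 + 4 + 21 + 24 = 104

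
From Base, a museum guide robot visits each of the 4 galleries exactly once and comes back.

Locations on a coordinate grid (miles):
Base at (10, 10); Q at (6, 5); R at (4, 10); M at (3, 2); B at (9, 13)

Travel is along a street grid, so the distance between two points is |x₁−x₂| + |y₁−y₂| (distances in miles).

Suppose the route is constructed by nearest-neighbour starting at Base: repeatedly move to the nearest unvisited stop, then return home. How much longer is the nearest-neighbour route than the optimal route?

From Base: B=4, R=6, Q=9, M=15 → choose B (4).
From B: R=8, Q=11, M=17 → choose R (8).
From R: Q=7, M=9 → choose Q (7).
From Q: M=6 → choose M (6).
NN route Base → B → R → Q → M → Base costs 40.
Optimal: Base → Q → M → R → B → Base costs 36 (by enumerating all 12 distinct tours).
Excess = 40 − 36 = 4.

4 miles longer than the optimal tour.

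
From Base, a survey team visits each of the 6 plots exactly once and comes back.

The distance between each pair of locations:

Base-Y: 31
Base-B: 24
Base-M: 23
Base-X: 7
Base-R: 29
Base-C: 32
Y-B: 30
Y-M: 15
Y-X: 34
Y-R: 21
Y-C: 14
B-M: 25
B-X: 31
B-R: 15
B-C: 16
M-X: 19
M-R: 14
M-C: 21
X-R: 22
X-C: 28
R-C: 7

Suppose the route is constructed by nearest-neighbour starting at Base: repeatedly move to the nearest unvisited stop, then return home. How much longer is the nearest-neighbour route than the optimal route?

Base: X=7, M=23, B=24, R=29, Y=31, C=32 ⇒ X
X: M=19, R=22, C=28, B=31, Y=34 ⇒ M
M: R=14, Y=15, C=21, B=25 ⇒ R
R: C=7, B=15, Y=21 ⇒ C
C: Y=14, B=16 ⇒ Y
Y: B=30 ⇒ B
NN route Base → X → M → R → C → Y → B → Base costs 115.
Optimal: Base → B → R → C → Y → M → X → Base costs 101 (by enumerating all 360 distinct tours).
Excess = 115 − 101 = 14.

The nearest-neighbour route is 14 longer than optimal.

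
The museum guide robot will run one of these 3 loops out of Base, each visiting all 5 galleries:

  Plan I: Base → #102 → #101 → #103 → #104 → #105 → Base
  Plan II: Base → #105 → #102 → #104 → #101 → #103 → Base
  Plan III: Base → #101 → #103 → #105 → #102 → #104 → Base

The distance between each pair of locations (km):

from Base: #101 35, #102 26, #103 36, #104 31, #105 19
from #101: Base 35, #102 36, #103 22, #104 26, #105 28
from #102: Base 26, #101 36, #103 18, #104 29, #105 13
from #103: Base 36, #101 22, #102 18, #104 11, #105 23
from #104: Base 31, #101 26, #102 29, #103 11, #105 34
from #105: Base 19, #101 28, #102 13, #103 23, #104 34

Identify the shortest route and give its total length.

Shortest is Plan II, total 145 km.

Plan I: 26 + 36 + 22 + 11 + 34 + 19 = 148
Plan II: 19 + 13 + 29 + 26 + 22 + 36 = 145
Plan III: 35 + 22 + 23 + 13 + 29 + 31 = 153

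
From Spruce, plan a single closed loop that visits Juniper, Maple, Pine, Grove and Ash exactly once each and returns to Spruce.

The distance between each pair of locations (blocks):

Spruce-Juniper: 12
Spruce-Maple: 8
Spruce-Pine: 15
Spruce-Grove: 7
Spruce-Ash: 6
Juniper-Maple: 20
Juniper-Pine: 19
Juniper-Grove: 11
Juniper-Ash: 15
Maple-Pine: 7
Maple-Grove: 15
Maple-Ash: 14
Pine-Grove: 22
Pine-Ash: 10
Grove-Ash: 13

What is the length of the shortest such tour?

Spruce→Juniper→Maple→Pine→Grove→Ash→Spruce: 12+20+7+22+13+6 = 80
Spruce→Juniper→Maple→Pine→Ash→Grove→Spruce: 12+20+7+10+13+7 = 69
Spruce→Juniper→Maple→Grove→Pine→Ash→Spruce: 12+20+15+22+10+6 = 85
Spruce→Juniper→Maple→Grove→Ash→Pine→Spruce: 12+20+15+13+10+15 = 85
Spruce→Juniper→Maple→Ash→Pine→Grove→Spruce: 12+20+14+10+22+7 = 85
Spruce→Juniper→Maple→Ash→Grove→Pine→Spruce: 12+20+14+13+22+15 = 96
Spruce→Juniper→Pine→Maple→Grove→Ash→Spruce: 12+19+7+15+13+6 = 72
Spruce→Juniper→Pine→Maple→Ash→Grove→Spruce: 12+19+7+14+13+7 = 72
Spruce→Juniper→Pine→Grove→Maple→Ash→Spruce: 12+19+22+15+14+6 = 88
Spruce→Juniper→Pine→Grove→Ash→Maple→Spruce: 12+19+22+13+14+8 = 88
Spruce→Juniper→Pine→Ash→Maple→Grove→Spruce: 12+19+10+14+15+7 = 77
Spruce→Juniper→Pine→Ash→Grove→Maple→Spruce: 12+19+10+13+15+8 = 77
Spruce→Juniper→Grove→Maple→Pine→Ash→Spruce: 12+11+15+7+10+6 = 61
Spruce→Juniper→Grove→Maple→Ash→Pine→Spruce: 12+11+15+14+10+15 = 77
… (46 more)
Spruce→Maple→Pine→Ash→Juniper→Grove→Spruce: 8+7+10+15+11+7 = 58  ← best
The minimum is 58.
One optimal route: Spruce → Maple → Pine → Ash → Juniper → Grove → Spruce (or its reverse).

Shortest round trip = 58 blocks.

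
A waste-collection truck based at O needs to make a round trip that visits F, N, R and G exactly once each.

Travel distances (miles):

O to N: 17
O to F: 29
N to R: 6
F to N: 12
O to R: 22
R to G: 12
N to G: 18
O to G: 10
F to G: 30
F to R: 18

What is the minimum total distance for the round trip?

Shortest round trip = 69 miles.

With 4 stops there are 4!/2 = 12 distinct round trips (a route and its reverse cost the same).
O→F→N→R→G→O: 29+12+6+12+10 = 69
O→F→N→G→R→O: 29+12+18+12+22 = 93
O→F→R→N→G→O: 29+18+6+18+10 = 81
O→F→R→G→N→O: 29+18+12+18+17 = 94
O→F→G→N→R→O: 29+30+18+6+22 = 105
O→F→G→R→N→O: 29+30+12+6+17 = 94
O→N→F→R→G→O: 17+12+18+12+10 = 69
O→N→F→G→R→O: 17+12+30+12+22 = 93
O→N→R→F→G→O: 17+6+18+30+10 = 81
O→N→G→F→R→O: 17+18+30+18+22 = 105
O→R→F→N→G→O: 22+18+12+18+10 = 80
O→R→N→F→G→O: 22+6+12+30+10 = 80
The minimum is 69.
One optimal route: O → F → N → R → G → O (or its reverse).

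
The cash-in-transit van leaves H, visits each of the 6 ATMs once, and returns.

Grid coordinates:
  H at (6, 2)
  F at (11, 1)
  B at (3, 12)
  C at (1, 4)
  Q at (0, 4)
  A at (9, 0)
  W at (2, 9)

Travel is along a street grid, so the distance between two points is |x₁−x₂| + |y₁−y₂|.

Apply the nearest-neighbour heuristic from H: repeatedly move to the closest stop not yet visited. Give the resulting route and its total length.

From H: distances to unvisited — A=5, F=6, C=7, Q=8, W=11, B=13. Nearest is A (5).
From A: distances to unvisited — F=3, C=12, Q=13, W=16, B=18. Nearest is F (3).
From F: distances to unvisited — C=13, Q=14, W=17, B=19. Nearest is C (13).
From C: distances to unvisited — Q=1, W=6, B=10. Nearest is Q (1).
From Q: distances to unvisited — W=7, B=11. Nearest is W (7).
From W: distances to unvisited — B=4. Nearest is B (4).
Return B→H: 13.
Total = 5 + 3 + 13 + 1 + 7 + 4 + 13 = 46.

Nearest-neighbour total = 46; route H → A → F → C → Q → W → B → H.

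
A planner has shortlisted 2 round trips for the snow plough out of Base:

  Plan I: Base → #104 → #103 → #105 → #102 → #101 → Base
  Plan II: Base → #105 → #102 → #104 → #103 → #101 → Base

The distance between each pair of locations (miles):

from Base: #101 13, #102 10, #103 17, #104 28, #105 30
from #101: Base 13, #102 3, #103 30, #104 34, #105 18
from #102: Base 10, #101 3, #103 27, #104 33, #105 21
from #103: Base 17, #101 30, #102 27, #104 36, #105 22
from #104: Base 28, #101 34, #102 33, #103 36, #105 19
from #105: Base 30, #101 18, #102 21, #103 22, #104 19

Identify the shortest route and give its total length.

Plan I: 28 + 36 + 22 + 21 + 3 + 13 = 123
Plan II: 30 + 21 + 33 + 36 + 30 + 13 = 163

123 miles — Plan I is the shortest.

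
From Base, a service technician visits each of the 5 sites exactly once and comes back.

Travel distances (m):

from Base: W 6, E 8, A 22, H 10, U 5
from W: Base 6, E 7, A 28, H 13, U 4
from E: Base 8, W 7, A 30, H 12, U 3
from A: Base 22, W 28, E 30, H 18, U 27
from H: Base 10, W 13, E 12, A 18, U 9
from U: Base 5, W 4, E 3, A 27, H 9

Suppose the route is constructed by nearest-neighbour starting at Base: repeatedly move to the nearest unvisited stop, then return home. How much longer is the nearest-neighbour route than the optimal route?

Excess over optimum: 3 m.

From Base: U=5, W=6, E=8, H=10, A=22 → choose U (5).
From U: E=3, W=4, H=9, A=27 → choose E (3).
From E: W=7, H=12, A=30 → choose W (7).
From W: H=13, A=28 → choose H (13).
From H: A=18 → choose A (18).
NN route Base → U → E → W → H → A → Base costs 68.
Optimal: Base → W → E → U → H → A → Base costs 65 (by enumerating all 60 distinct tours).
Excess = 68 − 65 = 3.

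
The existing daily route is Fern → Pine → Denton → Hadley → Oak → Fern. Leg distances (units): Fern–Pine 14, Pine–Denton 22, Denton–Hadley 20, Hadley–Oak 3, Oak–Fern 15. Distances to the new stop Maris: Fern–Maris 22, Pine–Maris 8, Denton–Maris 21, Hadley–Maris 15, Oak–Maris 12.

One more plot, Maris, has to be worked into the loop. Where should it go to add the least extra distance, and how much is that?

Insertion cost between consecutive stops i–j is d(i,Maris) + d(Maris,j) − d(i,j):
  between Fern and Pine: 22 + 8 − 14 = 16
  between Pine and Denton: 8 + 21 − 22 = 7
  between Denton and Hadley: 21 + 15 − 20 = 16
  between Hadley and Oak: 15 + 12 − 3 = 24
  between Oak and Fern: 12 + 22 − 15 = 19
Cheapest insertion is between Pine and Denton, adding 7.
New total = 74 + 7 = 81.

Minimum extra distance: 7, inserting Maris between Pine and Denton.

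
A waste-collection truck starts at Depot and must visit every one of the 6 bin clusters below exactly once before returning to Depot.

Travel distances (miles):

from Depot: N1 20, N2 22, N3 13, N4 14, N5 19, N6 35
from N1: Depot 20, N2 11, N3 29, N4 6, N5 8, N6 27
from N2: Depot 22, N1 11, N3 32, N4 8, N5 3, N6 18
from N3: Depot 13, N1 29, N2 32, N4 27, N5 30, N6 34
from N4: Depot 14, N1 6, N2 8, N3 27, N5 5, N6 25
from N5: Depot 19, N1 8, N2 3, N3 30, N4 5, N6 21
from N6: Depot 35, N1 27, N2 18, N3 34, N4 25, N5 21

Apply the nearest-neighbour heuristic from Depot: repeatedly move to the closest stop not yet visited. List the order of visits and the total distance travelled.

Nearest-neighbour total = 121 miles; route Depot → N3 → N4 → N5 → N2 → N1 → N6 → Depot.

Depot → [N3:13 / N4:14 / N5:19 / N1:20 / N2:22 / N6:35] → N3 (13)
N3 → [N4:27 / N1:29 / N5:30 / N2:32 / N6:34] → N4 (27)
N4 → [N5:5 / N1:6 / N2:8 / N6:25] → N5 (5)
N5 → [N2:3 / N1:8 / N6:21] → N2 (3)
N2 → [N1:11 / N6:18] → N1 (11)
N1 → [N6:27] → N6 (27)
Return N6→Depot: 35.
Total = 13 + 27 + 5 + 3 + 11 + 27 + 35 = 121.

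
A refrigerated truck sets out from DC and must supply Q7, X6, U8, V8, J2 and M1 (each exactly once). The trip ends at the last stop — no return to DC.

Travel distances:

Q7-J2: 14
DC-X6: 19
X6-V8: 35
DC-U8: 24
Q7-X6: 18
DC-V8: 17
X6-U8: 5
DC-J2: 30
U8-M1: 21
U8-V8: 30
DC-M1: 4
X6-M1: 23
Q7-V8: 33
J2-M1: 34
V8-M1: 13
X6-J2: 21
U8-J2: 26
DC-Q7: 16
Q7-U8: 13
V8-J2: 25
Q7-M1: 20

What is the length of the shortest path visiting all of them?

There are 6! = 720 possible orderings.
DC→Q7→X6→U8→V8→J2→M1: 16+18+5+30+25+34 = 128
DC→Q7→X6→U8→V8→M1→J2: 16+18+5+30+13+34 = 116
DC→Q7→X6→U8→J2→V8→M1: 16+18+5+26+25+13 = 103
DC→Q7→X6→U8→J2→M1→V8: 16+18+5+26+34+13 = 112
DC→Q7→X6→U8→M1→V8→J2: 16+18+5+21+13+25 = 98
DC→Q7→X6→U8→M1→J2→V8: 16+18+5+21+34+25 = 119
DC→Q7→X6→V8→U8→J2→M1: 16+18+35+30+26+34 = 159
DC→Q7→X6→V8→U8→M1→J2: 16+18+35+30+21+34 = 154
… (712 more)
DC→M1→V8→J2→Q7→U8→X6: 4+13+25+14+13+5 = 74  ← best
The minimum is 74.
One shortest path: DC → M1 → V8 → J2 → Q7 → U8 → X6.

Shortest open route: 74.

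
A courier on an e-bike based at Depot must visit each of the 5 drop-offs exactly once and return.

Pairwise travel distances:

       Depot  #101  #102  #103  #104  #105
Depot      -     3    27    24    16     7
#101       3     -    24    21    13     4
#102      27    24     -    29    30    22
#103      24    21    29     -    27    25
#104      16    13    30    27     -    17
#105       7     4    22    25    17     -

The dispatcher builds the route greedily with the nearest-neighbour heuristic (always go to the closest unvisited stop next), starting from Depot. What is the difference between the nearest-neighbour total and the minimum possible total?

6 longer than the optimal tour.

Depot: #101=3, #105=7, #104=16, #103=24, #102=27 ⇒ #101
#101: #105=4, #104=13, #103=21, #102=24 ⇒ #105
#105: #104=17, #102=22, #103=25 ⇒ #104
#104: #103=27, #102=30 ⇒ #103
#103: #102=29 ⇒ #102
NN route Depot → #101 → #105 → #104 → #103 → #102 → Depot costs 107.
Optimal: Depot → #101 → #104 → #103 → #102 → #105 → Depot costs 101 (by enumerating all 60 distinct tours).
Excess = 107 − 101 = 6.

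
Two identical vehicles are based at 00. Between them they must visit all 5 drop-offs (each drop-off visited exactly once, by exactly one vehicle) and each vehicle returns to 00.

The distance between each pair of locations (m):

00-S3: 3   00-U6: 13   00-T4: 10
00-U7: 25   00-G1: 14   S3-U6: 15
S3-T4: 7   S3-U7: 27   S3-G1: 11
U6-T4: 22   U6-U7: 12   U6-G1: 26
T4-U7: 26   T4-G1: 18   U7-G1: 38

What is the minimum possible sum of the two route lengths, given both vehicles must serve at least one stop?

There are 2^4 − 1 = 15 ways to divide the 5 stops into two non-empty groups. For each, the best each vehicle can do is its own shortest tour through its group:
  {S3} + {U6, T4, U7, G1}: 6 + 83 = 89
  {U6} + {S3, T4, U7, G1}: 26 + 83 = 109
  {S3, U6} + {T4, U7, G1}: 31 + 83 = 114
  {T4} + {S3, U6, U7, G1}: 20 + 77 = 97
  {S3, T4} + {U6, U7, G1}: 20 + 77 = 97
  {U6, T4} + {S3, U7, G1}: 45 + 77 = 122
  … (15 splits in total)
Best: vehicle 1 00 → S3 → 00 = 6; vehicle 2 00 → U6 → U7 → T4 → G1 → 00 = 83; combined 89.

Minimum combined distance: 89 m.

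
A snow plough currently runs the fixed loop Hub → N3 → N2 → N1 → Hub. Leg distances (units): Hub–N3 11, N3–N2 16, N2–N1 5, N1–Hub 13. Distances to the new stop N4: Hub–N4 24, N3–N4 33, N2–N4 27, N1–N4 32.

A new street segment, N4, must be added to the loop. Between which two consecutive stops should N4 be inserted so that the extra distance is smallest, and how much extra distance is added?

+43 — insert N4 between N1 and Hub.

Insertion cost between consecutive stops i–j is d(i,N4) + d(N4,j) − d(i,j):
  between Hub and N3: 24 + 33 − 11 = 46
  between N3 and N2: 33 + 27 − 16 = 44
  between N2 and N1: 27 + 32 − 5 = 54
  between N1 and Hub: 32 + 24 − 13 = 43
Cheapest insertion is between N1 and Hub, adding 43.
New total = 45 + 43 = 88.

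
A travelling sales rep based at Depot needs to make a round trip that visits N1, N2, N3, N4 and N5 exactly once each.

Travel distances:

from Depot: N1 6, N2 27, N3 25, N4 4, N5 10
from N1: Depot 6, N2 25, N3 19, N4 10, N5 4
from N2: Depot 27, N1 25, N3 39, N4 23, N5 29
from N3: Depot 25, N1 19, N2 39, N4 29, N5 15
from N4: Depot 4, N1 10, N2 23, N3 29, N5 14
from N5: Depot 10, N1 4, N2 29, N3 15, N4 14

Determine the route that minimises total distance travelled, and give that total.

Depot→N1→N2→N3→N4→N5→Depot: 6+25+39+29+14+10 = 123
Depot→N1→N2→N3→N5→N4→Depot: 6+25+39+15+14+4 = 103
Depot→N1→N2→N4→N3→N5→Depot: 6+25+23+29+15+10 = 108
Depot→N1→N2→N4→N5→N3→Depot: 6+25+23+14+15+25 = 108
Depot→N1→N2→N5→N3→N4→Depot: 6+25+29+15+29+4 = 108
Depot→N1→N2→N5→N4→N3→Depot: 6+25+29+14+29+25 = 128
Depot→N1→N3→N2→N4→N5→Depot: 6+19+39+23+14+10 = 111
Depot→N1→N3→N2→N5→N4→Depot: 6+19+39+29+14+4 = 111
Depot→N1→N3→N4→N2→N5→Depot: 6+19+29+23+29+10 = 116
Depot→N1→N3→N4→N5→N2→Depot: 6+19+29+14+29+27 = 124
Depot→N1→N3→N5→N2→N4→Depot: 6+19+15+29+23+4 = 96
Depot→N1→N3→N5→N4→N2→Depot: 6+19+15+14+23+27 = 104
Depot→N1→N4→N2→N3→N5→Depot: 6+10+23+39+15+10 = 103
Depot→N1→N4→N2→N5→N3→Depot: 6+10+23+29+15+25 = 108
… (46 more)
Depot→N1→N5→N3→N2→N4→Depot: 6+4+15+39+23+4 = 91  ← best
The minimum is 91.
One optimal route: Depot → N1 → N5 → N3 → N2 → N4 → Depot (or its reverse).

Shortest round trip = 91.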